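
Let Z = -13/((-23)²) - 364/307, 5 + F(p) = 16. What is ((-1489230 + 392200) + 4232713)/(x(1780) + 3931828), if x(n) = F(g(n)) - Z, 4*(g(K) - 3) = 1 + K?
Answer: 509244326249/638542645664 ≈ 0.79751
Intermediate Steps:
g(K) = 13/4 + K/4 (g(K) = 3 + (1 + K)/4 = 3 + (¼ + K/4) = 13/4 + K/4)
F(p) = 11 (F(p) = -5 + 16 = 11)
Z = -196547/162403 (Z = -13/529 - 364*1/307 = -13*1/529 - 364/307 = -13/529 - 364/307 = -196547/162403 ≈ -1.2102)
x(n) = 1982980/162403 (x(n) = 11 - 1*(-196547/162403) = 11 + 196547/162403 = 1982980/162403)
((-1489230 + 392200) + 4232713)/(x(1780) + 3931828) = ((-1489230 + 392200) + 4232713)/(1982980/162403 + 3931828) = (-1097030 + 4232713)/(638542645664/162403) = 3135683*(162403/638542645664) = 509244326249/638542645664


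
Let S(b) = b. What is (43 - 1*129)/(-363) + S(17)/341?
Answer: 3227/11253 ≈ 0.28677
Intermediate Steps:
(43 - 1*129)/(-363) + S(17)/341 = (43 - 1*129)/(-363) + 17/341 = (43 - 129)*(-1/363) + 17*(1/341) = -86*(-1/363) + 17/341 = 86/363 + 17/341 = 3227/11253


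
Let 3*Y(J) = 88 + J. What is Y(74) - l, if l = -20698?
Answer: 20752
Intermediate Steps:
Y(J) = 88/3 + J/3 (Y(J) = (88 + J)/3 = 88/3 + J/3)
Y(74) - l = (88/3 + (1/3)*74) - 1*(-20698) = (88/3 + 74/3) + 20698 = 54 + 20698 = 20752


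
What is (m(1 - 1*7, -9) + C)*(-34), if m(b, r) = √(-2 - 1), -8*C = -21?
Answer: -357/4 - 34*I*√3 ≈ -89.25 - 58.89*I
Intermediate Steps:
C = 21/8 (C = -⅛*(-21) = 21/8 ≈ 2.6250)
m(b, r) = I*√3 (m(b, r) = √(-3) = I*√3)
(m(1 - 1*7, -9) + C)*(-34) = (I*√3 + 21/8)*(-34) = (21/8 + I*√3)*(-34) = -357/4 - 34*I*√3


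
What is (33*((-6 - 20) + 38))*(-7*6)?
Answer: -16632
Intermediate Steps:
(33*((-6 - 20) + 38))*(-7*6) = (33*(-26 + 38))*(-42) = (33*12)*(-42) = 396*(-42) = -16632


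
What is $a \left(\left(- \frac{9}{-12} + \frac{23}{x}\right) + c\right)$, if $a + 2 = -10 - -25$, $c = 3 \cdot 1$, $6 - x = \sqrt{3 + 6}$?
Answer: $\frac{1781}{12} \approx 148.42$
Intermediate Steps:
$x = 3$ ($x = 6 - \sqrt{3 + 6} = 6 - \sqrt{9} = 6 - 3 = 3$)
$c = 3$
$a = 13$ ($a = -2 - -15 = -2 + \left(-10 + 25\right) = -2 + 15 = 13$)
$a \left(\left(- \frac{9}{-12} + \frac{23}{x}\right) + c\right) = 13 \left(\left(- \frac{9}{-12} + \frac{23}{3}\right) + 3\right) = 13 \left(\left(\left(-9\right) \left(- \frac{1}{12}\right) + 23 \cdot \frac{1}{3}\right) + 3\right) = 13 \left(\left(\frac{3}{4} + \frac{23}{3}\right) + 3\right) = 13 \left(\frac{101}{12} + 3\right) = 13 \cdot \frac{137}{12} = \frac{1781}{12}$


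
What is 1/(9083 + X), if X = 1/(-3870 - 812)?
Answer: 4682/42526605 ≈ 0.00011010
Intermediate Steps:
X = -1/4682 (X = 1/(-4682) = -1/4682 ≈ -0.00021358)
1/(9083 + X) = 1/(9083 - 1/4682) = 1/(42526605/4682) = 4682/42526605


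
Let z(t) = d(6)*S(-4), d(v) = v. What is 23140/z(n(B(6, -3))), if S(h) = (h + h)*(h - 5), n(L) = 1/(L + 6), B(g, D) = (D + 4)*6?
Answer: 5785/108 ≈ 53.565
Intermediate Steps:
B(g, D) = 24 + 6*D (B(g, D) = (4 + D)*6 = 24 + 6*D)
n(L) = 1/(6 + L)
S(h) = 2*h*(-5 + h) (S(h) = (2*h)*(-5 + h) = 2*h*(-5 + h))
z(t) = 432 (z(t) = 6*(2*(-4)*(-5 - 4)) = 6*(2*(-4)*(-9)) = 6*72 = 432)
23140/z(n(B(6, -3))) = 23140/432 = 23140*(1/432) = 5785/108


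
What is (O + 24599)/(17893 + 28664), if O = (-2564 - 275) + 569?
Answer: 2481/5173 ≈ 0.47961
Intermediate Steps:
O = -2270 (O = -2839 + 569 = -2270)
(O + 24599)/(17893 + 28664) = (-2270 + 24599)/(17893 + 28664) = 22329/46557 = 22329*(1/46557) = 2481/5173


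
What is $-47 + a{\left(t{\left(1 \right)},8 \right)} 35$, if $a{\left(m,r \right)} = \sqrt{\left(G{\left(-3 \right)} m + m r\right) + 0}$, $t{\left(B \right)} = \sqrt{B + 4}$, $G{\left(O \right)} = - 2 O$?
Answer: $-47 + 35 \sqrt[4]{5} \sqrt{14} \approx 148.83$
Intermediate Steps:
$t{\left(B \right)} = \sqrt{4 + B}$
$a{\left(m,r \right)} = \sqrt{6 m + m r}$ ($a{\left(m,r \right)} = \sqrt{\left(\left(-2\right) \left(-3\right) m + m r\right) + 0} = \sqrt{\left(6 m + m r\right) + 0} = \sqrt{6 m + m r}$)
$-47 + a{\left(t{\left(1 \right)},8 \right)} 35 = -47 + \sqrt{\sqrt{4 + 1} \left(6 + 8\right)} 35 = -47 + \sqrt{\sqrt{5} \cdot 14} \cdot 35 = -47 + \sqrt{14 \sqrt{5}} \cdot 35 = -47 + \sqrt[4]{5} \sqrt{14} \cdot 35 = -47 + 35 \sqrt[4]{5} \sqrt{14}$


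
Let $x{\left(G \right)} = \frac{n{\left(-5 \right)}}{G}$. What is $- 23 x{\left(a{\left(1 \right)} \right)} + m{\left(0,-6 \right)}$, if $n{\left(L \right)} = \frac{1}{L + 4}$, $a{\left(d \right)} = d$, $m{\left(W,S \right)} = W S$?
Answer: $23$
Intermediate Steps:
$m{\left(W,S \right)} = S W$
$n{\left(L \right)} = \frac{1}{4 + L}$
$x{\left(G \right)} = - \frac{1}{G}$ ($x{\left(G \right)} = \frac{1}{\left(4 - 5\right) G} = \frac{1}{\left(-1\right) G} = - \frac{1}{G}$)
$- 23 x{\left(a{\left(1 \right)} \right)} + m{\left(0,-6 \right)} = - 23 \left(- 1^{-1}\right) - 0 = - 23 \left(\left(-1\right) 1\right) + 0 = \left(-23\right) \left(-1\right) + 0 = 23 + 0 = 23$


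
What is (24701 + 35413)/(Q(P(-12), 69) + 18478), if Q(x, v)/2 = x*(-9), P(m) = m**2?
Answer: 30057/7943 ≈ 3.7841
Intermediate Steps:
Q(x, v) = -18*x (Q(x, v) = 2*(x*(-9)) = 2*(-9*x) = -18*x)
(24701 + 35413)/(Q(P(-12), 69) + 18478) = (24701 + 35413)/(-18*(-12)**2 + 18478) = 60114/(-18*144 + 18478) = 60114/(-2592 + 18478) = 60114/15886 = 60114*(1/15886) = 30057/7943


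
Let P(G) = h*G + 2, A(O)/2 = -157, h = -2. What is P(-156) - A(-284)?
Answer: 628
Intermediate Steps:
A(O) = -314 (A(O) = 2*(-157) = -314)
P(G) = 2 - 2*G (P(G) = -2*G + 2 = 2 - 2*G)
P(-156) - A(-284) = (2 - 2*(-156)) - 1*(-314) = (2 + 312) + 314 = 314 + 314 = 628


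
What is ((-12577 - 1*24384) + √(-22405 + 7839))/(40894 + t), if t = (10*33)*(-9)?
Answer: -36961/37924 + I*√14566/37924 ≈ -0.97461 + 0.0031824*I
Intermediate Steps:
t = -2970 (t = 330*(-9) = -2970)
((-12577 - 1*24384) + √(-22405 + 7839))/(40894 + t) = ((-12577 - 1*24384) + √(-22405 + 7839))/(40894 - 2970) = ((-12577 - 24384) + √(-14566))/37924 = (-36961 + I*√14566)*(1/37924) = -36961/37924 + I*√14566/37924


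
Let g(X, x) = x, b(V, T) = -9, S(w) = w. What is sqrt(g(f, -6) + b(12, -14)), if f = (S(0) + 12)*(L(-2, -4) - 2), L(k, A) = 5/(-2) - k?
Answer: I*sqrt(15) ≈ 3.873*I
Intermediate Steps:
L(k, A) = -5/2 - k (L(k, A) = 5*(-1/2) - k = -5/2 - k)
f = -30 (f = (0 + 12)*((-5/2 - 1*(-2)) - 2) = 12*((-5/2 + 2) - 2) = 12*(-1/2 - 2) = 12*(-5/2) = -30)
sqrt(g(f, -6) + b(12, -14)) = sqrt(-6 - 9) = sqrt(-15) = I*sqrt(15)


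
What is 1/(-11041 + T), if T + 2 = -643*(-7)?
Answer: -1/6542 ≈ -0.00015286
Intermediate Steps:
T = 4499 (T = -2 - 643*(-7) = -2 + 4501 = 4499)
1/(-11041 + T) = 1/(-11041 + 4499) = 1/(-6542) = -1/6542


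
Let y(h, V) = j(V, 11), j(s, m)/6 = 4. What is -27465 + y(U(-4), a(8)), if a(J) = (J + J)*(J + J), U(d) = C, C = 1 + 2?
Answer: -27441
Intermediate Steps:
C = 3
j(s, m) = 24 (j(s, m) = 6*4 = 24)
U(d) = 3
a(J) = 4*J² (a(J) = (2*J)*(2*J) = 4*J²)
y(h, V) = 24
-27465 + y(U(-4), a(8)) = -27465 + 24 = -27441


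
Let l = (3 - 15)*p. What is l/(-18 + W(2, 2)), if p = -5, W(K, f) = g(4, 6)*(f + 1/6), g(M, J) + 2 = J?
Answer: -45/7 ≈ -6.4286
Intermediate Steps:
g(M, J) = -2 + J
W(K, f) = ⅔ + 4*f (W(K, f) = (-2 + 6)*(f + 1/6) = 4*(f + ⅙) = 4*(⅙ + f) = ⅔ + 4*f)
l = 60 (l = (3 - 15)*(-5) = -12*(-5) = 60)
l/(-18 + W(2, 2)) = 60/(-18 + (⅔ + 4*2)) = 60/(-18 + (⅔ + 8)) = 60/(-18 + 26/3) = 60/(-28/3) = 60*(-3/28) = -45/7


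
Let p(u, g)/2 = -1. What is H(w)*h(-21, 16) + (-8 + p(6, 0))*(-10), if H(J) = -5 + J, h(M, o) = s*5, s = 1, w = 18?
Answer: 165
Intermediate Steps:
p(u, g) = -2 (p(u, g) = 2*(-1) = -2)
h(M, o) = 5 (h(M, o) = 1*5 = 5)
H(w)*h(-21, 16) + (-8 + p(6, 0))*(-10) = (-5 + 18)*5 + (-8 - 2)*(-10) = 13*5 - 10*(-10) = 65 + 100 = 165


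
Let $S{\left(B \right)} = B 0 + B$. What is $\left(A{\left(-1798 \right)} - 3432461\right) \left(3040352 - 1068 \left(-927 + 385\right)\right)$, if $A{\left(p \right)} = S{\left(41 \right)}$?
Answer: $-12422641923360$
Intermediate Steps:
$S{\left(B \right)} = B$ ($S{\left(B \right)} = 0 + B = B$)
$A{\left(p \right)} = 41$
$\left(A{\left(-1798 \right)} - 3432461\right) \left(3040352 - 1068 \left(-927 + 385\right)\right) = \left(41 - 3432461\right) \left(3040352 - 1068 \left(-927 + 385\right)\right) = - 3432420 \left(3040352 - -578856\right) = - 3432420 \left(3040352 + 578856\right) = \left(-3432420\right) 3619208 = -12422641923360$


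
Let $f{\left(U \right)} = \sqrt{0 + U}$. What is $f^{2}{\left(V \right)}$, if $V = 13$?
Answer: $13$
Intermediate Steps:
$f{\left(U \right)} = \sqrt{U}$
$f^{2}{\left(V \right)} = \left(\sqrt{13}\right)^{2} = 13$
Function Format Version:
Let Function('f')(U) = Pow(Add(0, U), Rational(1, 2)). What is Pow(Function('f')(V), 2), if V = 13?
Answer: 13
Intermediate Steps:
Function('f')(U) = Pow(U, Rational(1, 2))
Pow(Function('f')(V), 2) = Pow(Pow(13, Rational(1, 2)), 2) = 13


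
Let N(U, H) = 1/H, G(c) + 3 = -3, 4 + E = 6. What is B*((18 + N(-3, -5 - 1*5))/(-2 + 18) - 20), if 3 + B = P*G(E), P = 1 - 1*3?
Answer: -27189/160 ≈ -169.93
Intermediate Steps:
P = -2 (P = 1 - 3 = -2)
E = 2 (E = -4 + 6 = 2)
G(c) = -6 (G(c) = -3 - 3 = -6)
B = 9 (B = -3 - 2*(-6) = -3 + 12 = 9)
B*((18 + N(-3, -5 - 1*5))/(-2 + 18) - 20) = 9*((18 + 1/(-5 - 1*5))/(-2 + 18) - 20) = 9*((18 + 1/(-5 - 5))/16 - 20) = 9*((18 + 1/(-10))*(1/16) - 20) = 9*((18 - 1/10)*(1/16) - 20) = 9*((179/10)*(1/16) - 20) = 9*(179/160 - 20) = 9*(-3021/160) = -27189/160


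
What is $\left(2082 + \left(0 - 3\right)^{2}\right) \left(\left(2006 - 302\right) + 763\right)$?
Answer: $5158497$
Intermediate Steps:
$\left(2082 + \left(0 - 3\right)^{2}\right) \left(\left(2006 - 302\right) + 763\right) = \left(2082 + \left(-3\right)^{2}\right) \left(1704 + 763\right) = \left(2082 + 9\right) 2467 = 2091 \cdot 2467 = 5158497$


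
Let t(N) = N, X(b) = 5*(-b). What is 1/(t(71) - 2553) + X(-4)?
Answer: 49639/2482 ≈ 20.000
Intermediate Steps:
X(b) = -5*b
1/(t(71) - 2553) + X(-4) = 1/(71 - 2553) - 5*(-4) = 1/(-2482) + 20 = -1/2482 + 20 = 49639/2482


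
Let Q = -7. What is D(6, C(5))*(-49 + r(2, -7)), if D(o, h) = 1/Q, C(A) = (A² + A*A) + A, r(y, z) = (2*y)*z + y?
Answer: 75/7 ≈ 10.714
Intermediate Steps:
r(y, z) = y + 2*y*z (r(y, z) = 2*y*z + y = y + 2*y*z)
C(A) = A + 2*A² (C(A) = (A² + A²) + A = 2*A² + A = A + 2*A²)
D(o, h) = -⅐ (D(o, h) = 1/(-7) = -⅐)
D(6, C(5))*(-49 + r(2, -7)) = -(-49 + 2*(1 + 2*(-7)))/7 = -(-49 + 2*(1 - 14))/7 = -(-49 + 2*(-13))/7 = -(-49 - 26)/7 = -⅐*(-75) = 75/7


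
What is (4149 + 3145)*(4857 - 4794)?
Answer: 459522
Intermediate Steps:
(4149 + 3145)*(4857 - 4794) = 7294*63 = 459522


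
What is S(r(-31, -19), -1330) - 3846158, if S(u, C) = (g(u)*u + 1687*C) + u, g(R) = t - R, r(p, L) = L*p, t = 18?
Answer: -6425598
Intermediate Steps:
g(R) = 18 - R
S(u, C) = u + 1687*C + u*(18 - u) (S(u, C) = ((18 - u)*u + 1687*C) + u = (u*(18 - u) + 1687*C) + u = (1687*C + u*(18 - u)) + u = u + 1687*C + u*(18 - u))
S(r(-31, -19), -1330) - 3846158 = (-19*(-31) + 1687*(-1330) - (-19*(-31))*(-18 - 19*(-31))) - 3846158 = (589 - 2243710 - 1*589*(-18 + 589)) - 3846158 = (589 - 2243710 - 1*589*571) - 3846158 = (589 - 2243710 - 336319) - 3846158 = -2579440 - 3846158 = -6425598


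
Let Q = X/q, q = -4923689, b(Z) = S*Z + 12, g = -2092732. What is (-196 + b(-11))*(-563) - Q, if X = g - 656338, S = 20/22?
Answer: 537772410888/4923689 ≈ 1.0922e+5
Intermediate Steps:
S = 10/11 (S = 20*(1/22) = 10/11 ≈ 0.90909)
b(Z) = 12 + 10*Z/11 (b(Z) = 10*Z/11 + 12 = 12 + 10*Z/11)
X = -2749070 (X = -2092732 - 656338 = -2749070)
Q = 2749070/4923689 (Q = -2749070/(-4923689) = -2749070*(-1/4923689) = 2749070/4923689 ≈ 0.55834)
(-196 + b(-11))*(-563) - Q = (-196 + (12 + (10/11)*(-11)))*(-563) - 1*2749070/4923689 = (-196 + (12 - 10))*(-563) - 2749070/4923689 = (-196 + 2)*(-563) - 2749070/4923689 = -194*(-563) - 2749070/4923689 = 109222 - 2749070/4923689 = 537772410888/4923689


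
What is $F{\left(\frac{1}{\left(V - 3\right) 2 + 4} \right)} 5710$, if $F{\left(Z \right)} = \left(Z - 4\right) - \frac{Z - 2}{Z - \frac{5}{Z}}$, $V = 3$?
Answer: $- \frac{3463115}{158} \approx -21918.0$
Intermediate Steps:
$F{\left(Z \right)} = -4 + Z - \frac{-2 + Z}{Z - \frac{5}{Z}}$ ($F{\left(Z \right)} = \left(-4 + Z\right) - \frac{-2 + Z}{Z - \frac{5}{Z}} = -4 + Z - \frac{-2 + Z}{Z - \frac{5}{Z}}$)
$F{\left(\frac{1}{\left(V - 3\right) 2 + 4} \right)} 5710 = \frac{20 + \left(\frac{1}{\left(3 - 3\right) 2 + 4}\right)^{3} - 5 \left(\frac{1}{\left(3 - 3\right) 2 + 4}\right)^{2} - \frac{3}{\left(3 - 3\right) 2 + 4}}{-5 + \left(\frac{1}{\left(3 - 3\right) 2 + 4}\right)^{2}} \cdot 5710 = \frac{20 + \left(\frac{1}{0 \cdot 2 + 4}\right)^{3} - 5 \left(\frac{1}{0 \cdot 2 + 4}\right)^{2} - \frac{3}{0 \cdot 2 + 4}}{-5 + \left(\frac{1}{0 \cdot 2 + 4}\right)^{2}} \cdot 5710 = \frac{20 + \left(\frac{1}{0 + 4}\right)^{3} - 5 \left(\frac{1}{0 + 4}\right)^{2} - \frac{3}{0 + 4}}{-5 + \left(\frac{1}{0 + 4}\right)^{2}} \cdot 5710 = \frac{20 + \left(\frac{1}{4}\right)^{3} - 5 \left(\frac{1}{4}\right)^{2} - \frac{3}{4}}{-5 + \left(\frac{1}{4}\right)^{2}} \cdot 5710 = \frac{20 + \left(\frac{1}{4}\right)^{3} - \frac{5}{16} - \frac{3}{4}}{-5 + \left(\frac{1}{4}\right)^{2}} \cdot 5710 = \frac{20 + \frac{1}{64} - \frac{5}{16} - \frac{3}{4}}{-5 + \frac{1}{16}} \cdot 5710 = \frac{20 + \frac{1}{64} - \frac{5}{16} - \frac{3}{4}}{- \frac{79}{16}} \cdot 5710 = \left(- \frac{16}{79}\right) \frac{1213}{64} \cdot 5710 = \left(- \frac{1213}{316}\right) 5710 = - \frac{3463115}{158}$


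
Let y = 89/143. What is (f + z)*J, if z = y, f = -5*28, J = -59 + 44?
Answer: 298965/143 ≈ 2090.7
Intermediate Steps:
J = -15
f = -140
y = 89/143 (y = 89*(1/143) = 89/143 ≈ 0.62238)
z = 89/143 ≈ 0.62238
(f + z)*J = (-140 + 89/143)*(-15) = -19931/143*(-15) = 298965/143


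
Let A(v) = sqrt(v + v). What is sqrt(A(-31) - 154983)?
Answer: sqrt(-154983 + I*sqrt(62)) ≈ 0.01 + 393.68*I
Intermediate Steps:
A(v) = sqrt(2)*sqrt(v) (A(v) = sqrt(2*v) = sqrt(2)*sqrt(v))
sqrt(A(-31) - 154983) = sqrt(sqrt(2)*sqrt(-31) - 154983) = sqrt(sqrt(2)*(I*sqrt(31)) - 154983) = sqrt(I*sqrt(62) - 154983) = sqrt(-154983 + I*sqrt(62))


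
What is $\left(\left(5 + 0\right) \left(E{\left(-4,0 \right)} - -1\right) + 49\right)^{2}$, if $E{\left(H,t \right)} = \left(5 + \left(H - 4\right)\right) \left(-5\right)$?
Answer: $16641$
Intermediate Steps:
$E{\left(H,t \right)} = -5 - 5 H$ ($E{\left(H,t \right)} = \left(5 + \left(-4 + H\right)\right) \left(-5\right) = \left(1 + H\right) \left(-5\right) = -5 - 5 H$)
$\left(\left(5 + 0\right) \left(E{\left(-4,0 \right)} - -1\right) + 49\right)^{2} = \left(\left(5 + 0\right) \left(\left(-5 - -20\right) - -1\right) + 49\right)^{2} = \left(5 \left(\left(-5 + 20\right) + 1\right) + 49\right)^{2} = \left(5 \left(15 + 1\right) + 49\right)^{2} = \left(5 \cdot 16 + 49\right)^{2} = \left(80 + 49\right)^{2} = 129^{2} = 16641$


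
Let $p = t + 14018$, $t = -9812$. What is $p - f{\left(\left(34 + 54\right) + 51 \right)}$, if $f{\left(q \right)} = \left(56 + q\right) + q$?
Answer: $3872$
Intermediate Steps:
$f{\left(q \right)} = 56 + 2 q$
$p = 4206$ ($p = -9812 + 14018 = 4206$)
$p - f{\left(\left(34 + 54\right) + 51 \right)} = 4206 - \left(56 + 2 \left(\left(34 + 54\right) + 51\right)\right) = 4206 - \left(56 + 2 \left(88 + 51\right)\right) = 4206 - \left(56 + 2 \cdot 139\right) = 4206 - \left(56 + 278\right) = 4206 - 334 = 3872$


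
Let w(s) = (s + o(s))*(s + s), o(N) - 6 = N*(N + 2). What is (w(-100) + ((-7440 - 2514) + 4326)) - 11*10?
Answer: -1946938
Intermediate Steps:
o(N) = 6 + N*(2 + N) (o(N) = 6 + N*(N + 2) = 6 + N*(2 + N))
w(s) = 2*s*(6 + s² + 3*s) (w(s) = (s + (6 + s² + 2*s))*(s + s) = (6 + s² + 3*s)*(2*s) = 2*s*(6 + s² + 3*s))
(w(-100) + ((-7440 - 2514) + 4326)) - 11*10 = (2*(-100)*(6 + (-100)² + 3*(-100)) + ((-7440 - 2514) + 4326)) - 11*10 = (2*(-100)*(6 + 10000 - 300) + (-9954 + 4326)) - 110 = (2*(-100)*9706 - 5628) - 110 = (-1941200 - 5628) - 110 = -1946828 - 110 = -1946938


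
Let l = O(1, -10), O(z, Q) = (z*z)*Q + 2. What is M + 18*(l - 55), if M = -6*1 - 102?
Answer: -1242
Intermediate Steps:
O(z, Q) = 2 + Q*z**2 (O(z, Q) = z**2*Q + 2 = Q*z**2 + 2 = 2 + Q*z**2)
M = -108 (M = -6 - 102 = -108)
l = -8 (l = 2 - 10*1**2 = 2 - 10*1 = 2 - 10 = -8)
M + 18*(l - 55) = -108 + 18*(-8 - 55) = -108 + 18*(-63) = -108 - 1134 = -1242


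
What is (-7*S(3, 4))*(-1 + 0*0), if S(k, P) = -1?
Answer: -7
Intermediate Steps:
(-7*S(3, 4))*(-1 + 0*0) = (-7*(-1))*(-1 + 0*0) = 7*(-1 + 0) = 7*(-1) = -7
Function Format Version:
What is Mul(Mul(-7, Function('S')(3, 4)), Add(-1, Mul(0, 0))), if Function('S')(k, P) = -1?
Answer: -7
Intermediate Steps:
Mul(Mul(-7, Function('S')(3, 4)), Add(-1, Mul(0, 0))) = Mul(Mul(-7, -1), Add(-1, Mul(0, 0))) = Mul(7, Add(-1, 0)) = Mul(7, -1) = -7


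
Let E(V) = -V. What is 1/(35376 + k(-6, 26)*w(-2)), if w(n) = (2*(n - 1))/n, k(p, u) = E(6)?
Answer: 1/35358 ≈ 2.8282e-5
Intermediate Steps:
k(p, u) = -6 (k(p, u) = -1*6 = -6)
w(n) = (-2 + 2*n)/n (w(n) = (2*(-1 + n))/n = (-2 + 2*n)/n)
1/(35376 + k(-6, 26)*w(-2)) = 1/(35376 - 6*(2 - 2/(-2))) = 1/(35376 - 6*(2 - 2*(-1/2))) = 1/(35376 - 6*(2 + 1)) = 1/(35376 - 6*3) = 1/(35376 - 18) = 1/35358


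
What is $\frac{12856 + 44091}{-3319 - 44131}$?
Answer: $- \frac{56947}{47450} \approx -1.2001$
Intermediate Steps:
$\frac{12856 + 44091}{-3319 - 44131} = \frac{56947}{-47450} = 56947 \left(- \frac{1}{47450}\right) = - \frac{56947}{47450}$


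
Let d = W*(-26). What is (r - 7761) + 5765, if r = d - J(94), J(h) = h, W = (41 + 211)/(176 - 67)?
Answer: -234362/109 ≈ -2150.1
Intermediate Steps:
W = 252/109 ≈ 2.3119
d = -6552/109 (d = (252/109)*(-26) = -6552/109 ≈ -60.110)
r = -16798/109 (r = -6552/109 - 1*94 = -6552/109 - 94 = -16798/109 ≈ -154.11)
(r - 7761) + 5765 = (-16798/109 - 7761) + 5765 = -862747/109 + 5765 = -234362/109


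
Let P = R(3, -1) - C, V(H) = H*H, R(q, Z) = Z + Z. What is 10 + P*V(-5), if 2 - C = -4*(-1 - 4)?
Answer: 410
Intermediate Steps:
R(q, Z) = 2*Z
C = -18 (C = 2 - (-4)*(-1 - 4) = 2 - (-4)*(-5) = 2 - 1*20 = 2 - 20 = -18)
V(H) = H**2
P = 16 (P = 2*(-1) - 1*(-18) = -2 + 18 = 16)
10 + P*V(-5) = 10 + 16*(-5)**2 = 10 + 16*25 = 10 + 400 = 410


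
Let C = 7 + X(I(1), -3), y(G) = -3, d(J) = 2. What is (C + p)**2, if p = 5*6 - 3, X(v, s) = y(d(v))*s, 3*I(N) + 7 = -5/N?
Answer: 1849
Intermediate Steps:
I(N) = -7/3 - 5/(3*N) (I(N) = -7/3 + (-5/N)/3 = -7/3 - 5/(3*N))
X(v, s) = -3*s
C = 16 (C = 7 - 3*(-3) = 7 + 9 = 16)
p = 27 (p = 30 - 3 = 27)
(C + p)**2 = (16 + 27)**2 = 43**2 = 1849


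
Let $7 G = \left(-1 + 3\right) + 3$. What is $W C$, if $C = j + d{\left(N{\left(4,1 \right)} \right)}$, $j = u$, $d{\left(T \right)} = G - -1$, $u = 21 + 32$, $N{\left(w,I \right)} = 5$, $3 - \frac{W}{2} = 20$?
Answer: $- \frac{13022}{7} \approx -1860.3$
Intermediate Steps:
$G = \frac{5}{7}$ ($G = \frac{\left(-1 + 3\right) + 3}{7} = \frac{2 + 3}{7} = \frac{1}{7} \cdot 5 = \frac{5}{7} \approx 0.71429$)
$W = -34$ ($W = 6 - 40 = -34$)
$u = 53$
$d{\left(T \right)} = \frac{12}{7}$ ($d{\left(T \right)} = \frac{5}{7} - -1 = \frac{5}{7} + 1 = \frac{12}{7}$)
$j = 53$
$C = \frac{383}{7}$ ($C = 53 + \frac{12}{7} = \frac{383}{7} \approx 54.714$)
$W C = \left(-34\right) \frac{383}{7} = - \frac{13022}{7}$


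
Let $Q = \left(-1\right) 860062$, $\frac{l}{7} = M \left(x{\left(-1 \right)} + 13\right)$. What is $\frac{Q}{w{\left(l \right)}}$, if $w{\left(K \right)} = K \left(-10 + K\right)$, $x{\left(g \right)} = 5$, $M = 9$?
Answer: $- \frac{61433}{91044} \approx -0.67476$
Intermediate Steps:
$l = 1134$ ($l = 7 \cdot 9 \left(5 + 13\right) = 7 \cdot 9 \cdot 18 = 7 \cdot 162 = 1134$)
$Q = -860062$
$\frac{Q}{w{\left(l \right)}} = - \frac{860062}{1134 \left(-10 + 1134\right)} = - \frac{860062}{1134 \cdot 1124} = - \frac{860062}{1274616} = \left(-860062\right) \frac{1}{1274616} = - \frac{61433}{91044}$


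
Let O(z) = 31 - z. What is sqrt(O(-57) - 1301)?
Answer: I*sqrt(1213) ≈ 34.828*I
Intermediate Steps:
sqrt(O(-57) - 1301) = sqrt((31 - 1*(-57)) - 1301) = sqrt((31 + 57) - 1301) = sqrt(88 - 1301) = sqrt(-1213) = I*sqrt(1213)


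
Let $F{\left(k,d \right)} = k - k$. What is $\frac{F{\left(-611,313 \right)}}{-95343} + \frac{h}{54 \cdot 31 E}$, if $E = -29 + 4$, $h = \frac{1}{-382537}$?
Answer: $\frac{1}{16009173450} \approx 6.2464 \cdot 10^{-11}$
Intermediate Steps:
$h = - \frac{1}{382537} \approx -2.6141 \cdot 10^{-6}$
$E = -25$
$F{\left(k,d \right)} = 0$
$\frac{F{\left(-611,313 \right)}}{-95343} + \frac{h}{54 \cdot 31 E} = \frac{0}{-95343} - \frac{1}{382537 \cdot 54 \cdot 31 \left(-25\right)} = 0 \left(- \frac{1}{95343}\right) - \frac{1}{382537 \cdot 1674 \left(-25\right)} = 0 - \frac{1}{382537 \left(-41850\right)} = 0 - - \frac{1}{16009173450} = 0 + \frac{1}{16009173450} = \frac{1}{16009173450}$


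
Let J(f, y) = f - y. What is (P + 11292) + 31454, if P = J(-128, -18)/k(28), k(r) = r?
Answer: 598389/14 ≈ 42742.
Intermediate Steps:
P = -55/14 (P = (-128 - 1*(-18))/28 = (-128 + 18)*(1/28) = -110*1/28 = -55/14 ≈ -3.9286)
(P + 11292) + 31454 = (-55/14 + 11292) + 31454 = 158033/14 + 31454 = 598389/14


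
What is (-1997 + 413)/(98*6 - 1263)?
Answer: 176/75 ≈ 2.3467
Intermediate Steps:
(-1997 + 413)/(98*6 - 1263) = -1584/(588 - 1263) = -1584/(-675) = -1584*(-1/675) = 176/75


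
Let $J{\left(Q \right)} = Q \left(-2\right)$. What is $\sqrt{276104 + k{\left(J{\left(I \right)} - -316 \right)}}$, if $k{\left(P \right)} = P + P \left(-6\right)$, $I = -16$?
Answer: $2 \sqrt{68591} \approx 523.8$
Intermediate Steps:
$J{\left(Q \right)} = - 2 Q$
$k{\left(P \right)} = - 5 P$ ($k{\left(P \right)} = P - 6 P = - 5 P$)
$\sqrt{276104 + k{\left(J{\left(I \right)} - -316 \right)}} = \sqrt{276104 - 5 \left(\left(-2\right) \left(-16\right) - -316\right)} = \sqrt{276104 - 5 \left(32 + 316\right)} = \sqrt{276104 - 1740} = \sqrt{274364} = 2 \sqrt{68591}$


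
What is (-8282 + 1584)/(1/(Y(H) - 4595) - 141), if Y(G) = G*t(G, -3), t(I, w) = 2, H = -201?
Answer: 16734953/352289 ≈ 47.503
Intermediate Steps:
Y(G) = 2*G (Y(G) = G*2 = 2*G)
(-8282 + 1584)/(1/(Y(H) - 4595) - 141) = (-8282 + 1584)/(1/(2*(-201) - 4595) - 141) = -6698/(1/(-402 - 4595) - 141) = -6698/(1/(-4997) - 141) = -6698/(-1/4997 - 141) = -6698/(-704578/4997) = -6698*(-4997/704578) = 16734953/352289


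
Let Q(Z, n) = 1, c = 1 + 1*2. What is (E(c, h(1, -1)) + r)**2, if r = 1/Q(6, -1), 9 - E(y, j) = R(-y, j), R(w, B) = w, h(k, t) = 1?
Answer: 169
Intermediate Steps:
c = 3 (c = 1 + 2 = 3)
E(y, j) = 9 + y (E(y, j) = 9 - (-1)*y = 9 + y)
r = 1 (r = 1/1 = 1)
(E(c, h(1, -1)) + r)**2 = ((9 + 3) + 1)**2 = (12 + 1)**2 = 13**2 = 169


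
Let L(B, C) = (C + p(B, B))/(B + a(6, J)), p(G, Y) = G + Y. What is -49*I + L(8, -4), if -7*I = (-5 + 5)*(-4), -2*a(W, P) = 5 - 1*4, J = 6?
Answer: 8/5 ≈ 1.6000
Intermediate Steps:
a(W, P) = -½ (a(W, P) = -(5 - 1*4)/2 = -(5 - 4)/2 = -½*1 = -½)
L(B, C) = (C + 2*B)/(-½ + B) (L(B, C) = (C + (B + B))/(B - ½) = (C + 2*B)/(-½ + B))
I = 0 (I = -(-5 + 5)*(-4)/7 = -0*(-4) = -⅐*0 = 0)
-49*I + L(8, -4) = -49*0 + 2*(-4 + 2*8)/(-1 + 2*8) = 0 + 2*(-4 + 16)/(-1 + 16) = 0 + 2*12/15 = 0 + 2*(1/15)*12 = 0 + 8/5 = 8/5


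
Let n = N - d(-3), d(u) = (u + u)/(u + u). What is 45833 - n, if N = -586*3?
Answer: 47592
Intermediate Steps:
N = -1758
d(u) = 1 (d(u) = (2*u)/((2*u)) = (2*u)*(1/(2*u)) = 1)
n = -1759 (n = -1758 - 1*1 = -1758 - 1 = -1759)
45833 - n = 45833 - 1*(-1759) = 45833 + 1759 = 47592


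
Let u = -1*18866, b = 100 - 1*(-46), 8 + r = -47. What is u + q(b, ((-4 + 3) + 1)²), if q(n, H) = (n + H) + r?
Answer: -18775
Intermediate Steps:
r = -55 (r = -8 - 47 = -55)
b = 146 (b = 100 + 46 = 146)
q(n, H) = -55 + H + n (q(n, H) = (n + H) - 55 = (H + n) - 55 = -55 + H + n)
u = -18866
u + q(b, ((-4 + 3) + 1)²) = -18866 + (-55 + ((-4 + 3) + 1)² + 146) = -18866 + (-55 + (-1 + 1)² + 146) = -18866 + (-55 + 0² + 146) = -18866 + (-55 + 0 + 146) = -18866 + 91 = -18775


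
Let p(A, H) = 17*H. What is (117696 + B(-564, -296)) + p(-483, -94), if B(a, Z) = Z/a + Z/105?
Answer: 190977436/1645 ≈ 1.1610e+5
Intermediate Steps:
B(a, Z) = Z/105 + Z/a (B(a, Z) = Z/a + Z*(1/105) = Z/a + Z/105 = Z/105 + Z/a)
(117696 + B(-564, -296)) + p(-483, -94) = (117696 + ((1/105)*(-296) - 296/(-564))) + 17*(-94) = (117696 + (-296/105 - 296*(-1/564))) - 1598 = (117696 + (-296/105 + 74/141)) - 1598 = (117696 - 3774/1645) - 1598 = 193606146/1645 - 1598 = 190977436/1645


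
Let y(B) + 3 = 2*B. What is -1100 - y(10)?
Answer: -1117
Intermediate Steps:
y(B) = -3 + 2*B
-1100 - y(10) = -1100 - (-3 + 2*10) = -1100 - (-3 + 20) = -1100 - 1*17 = -1100 - 17 = -1117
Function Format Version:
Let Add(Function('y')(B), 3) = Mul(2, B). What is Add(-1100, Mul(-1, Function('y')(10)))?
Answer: -1117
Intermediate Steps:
Function('y')(B) = Add(-3, Mul(2, B))
Add(-1100, Mul(-1, Function('y')(10))) = Add(-1100, Mul(-1, Add(-3, Mul(2, 10)))) = Add(-1100, Mul(-1, Add(-3, 20))) = Add(-1100, Mul(-1, 17)) = Add(-1100, -17) = -1117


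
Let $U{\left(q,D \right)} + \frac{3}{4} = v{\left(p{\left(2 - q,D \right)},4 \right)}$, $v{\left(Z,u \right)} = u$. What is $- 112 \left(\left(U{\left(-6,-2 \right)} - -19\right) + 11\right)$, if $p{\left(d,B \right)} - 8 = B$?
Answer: $-3724$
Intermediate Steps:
$p{\left(d,B \right)} = 8 + B$
$U{\left(q,D \right)} = \frac{13}{4}$ ($U{\left(q,D \right)} = - \frac{3}{4} + 4 = \frac{13}{4}$)
$- 112 \left(\left(U{\left(-6,-2 \right)} - -19\right) + 11\right) = - 112 \left(\left(\frac{13}{4} - -19\right) + 11\right) = - 112 \left(\left(\frac{13}{4} + 19\right) + 11\right) = - 112 \left(\frac{89}{4} + 11\right) = \left(-112\right) \frac{133}{4} = -3724$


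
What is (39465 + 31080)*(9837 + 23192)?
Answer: 2330030805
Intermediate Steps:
(39465 + 31080)*(9837 + 23192) = 70545*33029 = 2330030805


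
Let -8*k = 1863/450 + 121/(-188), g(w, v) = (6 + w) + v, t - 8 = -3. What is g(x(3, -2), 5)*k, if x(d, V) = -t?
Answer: -49299/18800 ≈ -2.6223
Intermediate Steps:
t = 5 (t = 8 - 3 = 5)
x(d, V) = -5 (x(d, V) = -1*5 = -5)
g(w, v) = 6 + v + w
k = -16433/37600 (k = -(1863/450 + 121/(-188))/8 = -(1863*(1/450) + 121*(-1/188))/8 = -(207/50 - 121/188)/8 = -1/8*16433/4700 = -16433/37600 ≈ -0.43705)
g(x(3, -2), 5)*k = (6 + 5 - 5)*(-16433/37600) = 6*(-16433/37600) = -49299/18800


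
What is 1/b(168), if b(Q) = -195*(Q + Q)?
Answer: -1/65520 ≈ -1.5263e-5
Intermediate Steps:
b(Q) = -390*Q
1/b(168) = 1/(-390*168) = 1/(-65520) = -1/65520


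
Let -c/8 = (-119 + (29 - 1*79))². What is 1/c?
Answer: -1/228488 ≈ -4.3766e-6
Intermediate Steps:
c = -228488 (c = -8*(-119 + (29 - 1*79))² = -8*(-119 + (29 - 79))² = -8*(-119 - 50)² = -8*(-169)² = -8*28561 = -228488)
1/c = 1/(-228488) = -1/228488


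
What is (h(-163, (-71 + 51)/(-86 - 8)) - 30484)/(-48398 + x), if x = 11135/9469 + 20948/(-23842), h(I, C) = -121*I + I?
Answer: 72535327228/321360600569 ≈ 0.22571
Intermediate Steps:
h(I, C) = -120*I
x = 1974237/6639997 (x = 11135*(1/9469) + 20948*(-1/23842) = 655/557 - 10474/11921 = 1974237/6639997 ≈ 0.29733)
(h(-163, (-71 + 51)/(-86 - 8)) - 30484)/(-48398 + x) = (-120*(-163) - 30484)/(-48398 + 1974237/6639997) = (19560 - 30484)/(-321360600569/6639997) = -10924*(-6639997/321360600569) = 72535327228/321360600569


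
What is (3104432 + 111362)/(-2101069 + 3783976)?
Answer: 3215794/1682907 ≈ 1.9109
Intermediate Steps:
(3104432 + 111362)/(-2101069 + 3783976) = 3215794/1682907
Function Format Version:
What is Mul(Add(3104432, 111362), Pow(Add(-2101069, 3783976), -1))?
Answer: Rational(3215794, 1682907) ≈ 1.9109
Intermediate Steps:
Mul(Add(3104432, 111362), Pow(Add(-2101069, 3783976), -1)) = Mul(3215794, Pow(1682907, -1)) = Mul(3215794, Rational(1, 1682907)) = Rational(3215794, 1682907)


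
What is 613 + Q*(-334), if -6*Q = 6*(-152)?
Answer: -50155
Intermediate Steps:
Q = 152 (Q = -(-152) = -⅙*(-912) = 152)
613 + Q*(-334) = 613 + 152*(-334) = 613 - 50768 = -50155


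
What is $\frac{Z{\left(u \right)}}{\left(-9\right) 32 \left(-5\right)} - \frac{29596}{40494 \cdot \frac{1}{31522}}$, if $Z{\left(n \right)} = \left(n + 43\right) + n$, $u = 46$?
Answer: $- \frac{14926741051}{647904} \approx -23039.0$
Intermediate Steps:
$Z{\left(n \right)} = 43 + 2 n$ ($Z{\left(n \right)} = \left(43 + n\right) + n = 43 + 2 n$)
$\frac{Z{\left(u \right)}}{\left(-9\right) 32 \left(-5\right)} - \frac{29596}{40494 \cdot \frac{1}{31522}} = \frac{43 + 2 \cdot 46}{\left(-9\right) 32 \left(-5\right)} - \frac{29596}{40494 \cdot \frac{1}{31522}} = \frac{43 + 92}{\left(-288\right) \left(-5\right)} - \frac{29596}{40494 \cdot \frac{1}{31522}} = \frac{135}{1440} - \frac{29596}{\frac{20247}{15761}} = 135 \cdot \frac{1}{1440} - \frac{466462556}{20247} = \frac{3}{32} - \frac{466462556}{20247} = - \frac{14926741051}{647904}$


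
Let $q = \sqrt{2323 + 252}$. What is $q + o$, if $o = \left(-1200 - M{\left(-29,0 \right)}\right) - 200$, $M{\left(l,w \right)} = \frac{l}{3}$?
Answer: $- \frac{4171}{3} + 5 \sqrt{103} \approx -1339.6$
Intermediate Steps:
$M{\left(l,w \right)} = \frac{l}{3}$ ($M{\left(l,w \right)} = l \frac{1}{3} = \frac{l}{3}$)
$q = 5 \sqrt{103}$ ($q = \sqrt{2575} = 5 \sqrt{103} \approx 50.744$)
$o = - \frac{4171}{3}$ ($o = \left(-1200 - \frac{1}{3} \left(-29\right)\right) - 200 = \left(-1200 - - \frac{29}{3}\right) - 200 = \left(-1200 + \frac{29}{3}\right) - 200 = - \frac{3571}{3} - 200 = - \frac{4171}{3} \approx -1390.3$)
$q + o = 5 \sqrt{103} - \frac{4171}{3} = - \frac{4171}{3} + 5 \sqrt{103}$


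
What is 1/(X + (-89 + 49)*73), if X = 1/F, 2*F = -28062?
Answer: -14031/40970521 ≈ -0.00034247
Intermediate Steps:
F = -14031 (F = (½)*(-28062) = -14031)
X = -1/14031 (X = 1/(-14031) = -1/14031 ≈ -7.1271e-5)
1/(X + (-89 + 49)*73) = 1/(-1/14031 + (-89 + 49)*73) = 1/(-1/14031 - 40*73) = 1/(-1/14031 - 2920) = 1/(-40970521/14031) = -14031/40970521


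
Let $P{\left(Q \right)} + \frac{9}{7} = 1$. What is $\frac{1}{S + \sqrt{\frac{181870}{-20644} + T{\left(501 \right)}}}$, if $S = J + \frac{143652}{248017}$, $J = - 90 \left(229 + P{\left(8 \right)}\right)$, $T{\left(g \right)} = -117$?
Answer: $- \frac{1005326159345000724}{20693344757508934462013} - \frac{61512432289 i \sqrt{79315042}}{20693344757508934462013} \approx -4.8582 \cdot 10^{-5} - 2.6473 \cdot 10^{-8} i$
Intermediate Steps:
$P{\left(Q \right)} = - \frac{2}{7}$ ($P{\left(Q \right)} = - \frac{9}{7} + 1 = - \frac{2}{7}$)
$J = - \frac{144090}{7}$ ($J = - 90 \left(229 - \frac{2}{7}\right) = \left(-90\right) \frac{1601}{7} = - \frac{144090}{7} \approx -20584.0$)
$S = - \frac{5105109138}{248017}$ ($S = - \frac{144090}{7} + \frac{143652}{248017} = - \frac{5105109138}{248017} \approx -20584.0$)
$\frac{1}{S + \sqrt{\frac{181870}{-20644} + T{\left(501 \right)}}} = \frac{1}{- \frac{5105109138}{248017} + \sqrt{\frac{181870}{-20644} - 117}} = \frac{1}{- \frac{5105109138}{248017} + \sqrt{181870 \left(- \frac{1}{20644}\right) - 117}} = \frac{1}{- \frac{5105109138}{248017} + \sqrt{- \frac{6995}{794} - 117}} = \frac{1}{- \frac{5105109138}{248017} + \sqrt{- \frac{99893}{794}}} = \frac{1}{- \frac{5105109138}{248017} + \frac{i \sqrt{79315042}}{794}}$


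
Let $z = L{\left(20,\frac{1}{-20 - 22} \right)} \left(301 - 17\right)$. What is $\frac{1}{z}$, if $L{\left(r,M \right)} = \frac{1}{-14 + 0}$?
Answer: $- \frac{7}{142} \approx -0.049296$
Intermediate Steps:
$L{\left(r,M \right)} = - \frac{1}{14}$ ($L{\left(r,M \right)} = \frac{1}{-14} = - \frac{1}{14}$)
$z = - \frac{142}{7}$ ($z = - \frac{301 - 17}{14} = \left(- \frac{1}{14}\right) 284 = - \frac{142}{7} \approx -20.286$)
$\frac{1}{z} = \frac{1}{- \frac{142}{7}} = - \frac{7}{142}$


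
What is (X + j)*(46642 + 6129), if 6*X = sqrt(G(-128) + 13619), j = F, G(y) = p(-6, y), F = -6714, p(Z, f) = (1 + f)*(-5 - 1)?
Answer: -354304494 + 52771*sqrt(14381)/6 ≈ -3.5325e+8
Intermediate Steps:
p(Z, f) = -6 - 6*f (p(Z, f) = (1 + f)*(-6) = -6 - 6*f)
G(y) = -6 - 6*y
j = -6714
X = sqrt(14381)/6 (X = sqrt((-6 - 6*(-128)) + 13619)/6 = sqrt((-6 + 768) + 13619)/6 = sqrt(762 + 13619)/6 = sqrt(14381)/6 ≈ 19.987)
(X + j)*(46642 + 6129) = (sqrt(14381)/6 - 6714)*(46642 + 6129) = (-6714 + sqrt(14381)/6)*52771 = -354304494 + 52771*sqrt(14381)/6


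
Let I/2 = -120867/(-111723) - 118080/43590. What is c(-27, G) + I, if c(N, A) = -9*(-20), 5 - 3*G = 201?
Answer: 9563929822/54111173 ≈ 176.75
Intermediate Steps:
G = -196/3 (G = 5/3 - ⅓*201 = 5/3 - 67 = -196/3 ≈ -65.333)
c(N, A) = 180
I = -176081318/54111173 (I = 2*(-120867/(-111723) - 118080/43590) = 2*(-120867*(-1/111723) - 118080*1/43590) = 2*(40289/37241 - 3936/1453) = 2*(-88040659/54111173) = -176081318/54111173 ≈ -3.2541)
c(-27, G) + I = 180 - 176081318/54111173 = 9563929822/54111173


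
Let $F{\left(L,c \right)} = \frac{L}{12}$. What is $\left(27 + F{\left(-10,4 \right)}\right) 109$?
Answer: $\frac{17113}{6} \approx 2852.2$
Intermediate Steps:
$F{\left(L,c \right)} = \frac{L}{12}$ ($F{\left(L,c \right)} = L \frac{1}{12} = \frac{L}{12}$)
$\left(27 + F{\left(-10,4 \right)}\right) 109 = \left(27 + \frac{1}{12} \left(-10\right)\right) 109 = \left(27 - \frac{5}{6}\right) 109 = \frac{157}{6} \cdot 109 = \frac{17113}{6}$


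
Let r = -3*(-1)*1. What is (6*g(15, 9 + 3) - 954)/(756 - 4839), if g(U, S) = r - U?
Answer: 342/1361 ≈ 0.25129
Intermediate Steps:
r = 3 (r = 3*1 = 3)
g(U, S) = 3 - U
(6*g(15, 9 + 3) - 954)/(756 - 4839) = (6*(3 - 1*15) - 954)/(756 - 4839) = (6*(3 - 15) - 954)/(-4083) = (6*(-12) - 954)*(-1/4083) = (-72 - 954)*(-1/4083) = -1026*(-1/4083) = 342/1361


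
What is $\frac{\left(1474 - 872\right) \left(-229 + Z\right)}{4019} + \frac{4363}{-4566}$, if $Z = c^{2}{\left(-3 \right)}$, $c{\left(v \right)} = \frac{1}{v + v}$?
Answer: $- \frac{970377257}{27526131} \approx -35.253$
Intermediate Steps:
$c{\left(v \right)} = \frac{1}{2 v}$
$Z = \frac{1}{36}$ ($Z = \left(\frac{1}{2 \left(-3\right)}\right)^{2} = \left(\frac{1}{2} \left(- \frac{1}{3}\right)\right)^{2} = \left(- \frac{1}{6}\right)^{2} = \frac{1}{36} \approx 0.027778$)
$\frac{\left(1474 - 872\right) \left(-229 + Z\right)}{4019} + \frac{4363}{-4566} = \frac{\left(1474 - 872\right) \left(-229 + \frac{1}{36}\right)}{4019} + \frac{4363}{-4566} = 602 \left(- \frac{8243}{36}\right) \frac{1}{4019} + 4363 \left(- \frac{1}{4566}\right) = \left(- \frac{2481143}{18}\right) \frac{1}{4019} - \frac{4363}{4566} = - \frac{2481143}{72342} - \frac{4363}{4566} = - \frac{970377257}{27526131}$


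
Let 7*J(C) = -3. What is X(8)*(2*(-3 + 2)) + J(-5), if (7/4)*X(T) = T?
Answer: -67/7 ≈ -9.5714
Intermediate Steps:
J(C) = -3/7 (J(C) = (1/7)*(-3) = -3/7)
X(T) = 4*T/7
X(8)*(2*(-3 + 2)) + J(-5) = ((4/7)*8)*(2*(-3 + 2)) - 3/7 = 32*(2*(-1))/7 - 3/7 = (32/7)*(-2) - 3/7 = -64/7 - 3/7 = -67/7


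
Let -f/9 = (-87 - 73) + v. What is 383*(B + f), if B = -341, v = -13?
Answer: 465728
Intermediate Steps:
f = 1557 (f = -9*((-87 - 73) - 13) = -9*(-160 - 13) = -9*(-173) = 1557)
383*(B + f) = 383*(-341 + 1557) = 383*1216 = 465728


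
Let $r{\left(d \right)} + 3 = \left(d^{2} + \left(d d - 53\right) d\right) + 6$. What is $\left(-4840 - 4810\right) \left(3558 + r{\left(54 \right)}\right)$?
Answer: $-1554412350$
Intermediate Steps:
$r{\left(d \right)} = 3 + d^{2} + d \left(-53 + d^{2}\right)$ ($r{\left(d \right)} = -3 + \left(\left(d^{2} + \left(d d - 53\right) d\right) + 6\right) = -3 + \left(\left(d^{2} + \left(d^{2} - 53\right) d\right) + 6\right) = -3 + \left(\left(d^{2} + \left(-53 + d^{2}\right) d\right) + 6\right) = -3 + \left(\left(d^{2} + d \left(-53 + d^{2}\right)\right) + 6\right) = -3 + \left(6 + d^{2} + d \left(-53 + d^{2}\right)\right) = 3 + d^{2} + d \left(-53 + d^{2}\right)$)
$\left(-4840 - 4810\right) \left(3558 + r{\left(54 \right)}\right) = \left(-4840 - 4810\right) \left(3558 + \left(3 + 54^{2} + 54^{3} - 2862\right)\right) = - 9650 \left(3558 + \left(3 + 2916 + 157464 - 2862\right)\right) = - 9650 \left(3558 + 157521\right) = \left(-9650\right) 161079 = -1554412350$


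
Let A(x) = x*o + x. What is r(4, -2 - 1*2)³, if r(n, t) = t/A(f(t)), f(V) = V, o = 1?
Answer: ⅛ ≈ 0.12500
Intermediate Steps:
A(x) = 2*x (A(x) = x*1 + x = x + x = 2*x)
r(n, t) = ½ (r(n, t) = t/((2*t)) = t*(1/(2*t)) = ½)
r(4, -2 - 1*2)³ = (½)³ = ⅛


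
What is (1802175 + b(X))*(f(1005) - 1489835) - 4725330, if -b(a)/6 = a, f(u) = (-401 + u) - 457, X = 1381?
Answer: -2672339641962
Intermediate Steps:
f(u) = -858 + u
b(a) = -6*a
(1802175 + b(X))*(f(1005) - 1489835) - 4725330 = (1802175 - 6*1381)*((-858 + 1005) - 1489835) - 4725330 = (1802175 - 8286)*(147 - 1489835) - 4725330 = 1793889*(-1489688) - 4725330 = -2672334916632 - 4725330 = -2672339641962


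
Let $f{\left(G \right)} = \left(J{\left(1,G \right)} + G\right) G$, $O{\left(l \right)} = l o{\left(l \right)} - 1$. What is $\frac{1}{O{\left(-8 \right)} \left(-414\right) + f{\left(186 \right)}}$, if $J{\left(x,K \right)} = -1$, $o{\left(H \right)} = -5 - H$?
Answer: $\frac{1}{44760} \approx 2.2341 \cdot 10^{-5}$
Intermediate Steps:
$O{\left(l \right)} = -1 + l \left(-5 - l\right)$ ($O{\left(l \right)} = l \left(-5 - l\right) - 1 = -1 + l \left(-5 - l\right)$)
$f{\left(G \right)} = G \left(-1 + G\right)$ ($f{\left(G \right)} = \left(-1 + G\right) G = G \left(-1 + G\right)$)
$\frac{1}{O{\left(-8 \right)} \left(-414\right) + f{\left(186 \right)}} = \frac{1}{\left(-1 - - 8 \left(5 - 8\right)\right) \left(-414\right) + 186 \left(-1 + 186\right)} = \frac{1}{\left(-1 - \left(-8\right) \left(-3\right)\right) \left(-414\right) + 186 \cdot 185} = \frac{1}{\left(-1 - 24\right) \left(-414\right) + 34410} = \frac{1}{\left(-25\right) \left(-414\right) + 34410} = \frac{1}{10350 + 34410} = \frac{1}{44760}$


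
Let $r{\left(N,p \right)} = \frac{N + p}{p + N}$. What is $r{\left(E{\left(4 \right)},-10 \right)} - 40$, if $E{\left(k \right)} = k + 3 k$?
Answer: $-39$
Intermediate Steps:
$E{\left(k \right)} = 4 k$
$r{\left(N,p \right)} = 1$ ($r{\left(N,p \right)} = \frac{N + p}{N + p} = 1$)
$r{\left(E{\left(4 \right)},-10 \right)} - 40 = 1 - 40 = -39$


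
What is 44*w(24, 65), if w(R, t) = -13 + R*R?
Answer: 24772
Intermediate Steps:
w(R, t) = -13 + R²
44*w(24, 65) = 44*(-13 + 24²) = 44*(-13 + 576) = 44*563 = 24772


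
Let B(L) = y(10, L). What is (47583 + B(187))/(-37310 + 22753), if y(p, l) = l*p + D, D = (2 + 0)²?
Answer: -49457/14557 ≈ -3.3975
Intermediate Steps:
D = 4 (D = 2² = 4)
y(p, l) = 4 + l*p (y(p, l) = l*p + 4 = 4 + l*p)
B(L) = 4 + 10*L (B(L) = 4 + L*10 = 4 + 10*L)
(47583 + B(187))/(-37310 + 22753) = (47583 + (4 + 10*187))/(-37310 + 22753) = (47583 + (4 + 1870))/(-14557) = (47583 + 1874)*(-1/14557) = 49457*(-1/14557) = -49457/14557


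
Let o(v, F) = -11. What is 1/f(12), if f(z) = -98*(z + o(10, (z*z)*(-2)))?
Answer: -1/98 ≈ -0.010204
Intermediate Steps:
f(z) = 1078 - 98*z (f(z) = -98*(z - 11) = -98*(-11 + z) = 1078 - 98*z)
1/f(12) = 1/(1078 - 98*12) = 1/(1078 - 1176) = 1/(-98) = -1/98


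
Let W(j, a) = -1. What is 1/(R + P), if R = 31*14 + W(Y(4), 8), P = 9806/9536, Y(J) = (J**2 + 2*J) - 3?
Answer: 4768/2069447 ≈ 0.0023040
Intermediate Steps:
Y(J) = -3 + J**2 + 2*J
P = 4903/4768 (P = 9806*(1/9536) = 4903/4768 ≈ 1.0283)
R = 433 (R = 31*14 - 1 = 434 - 1 = 433)
1/(R + P) = 1/(433 + 4903/4768) = 1/(2069447/4768) = 4768/2069447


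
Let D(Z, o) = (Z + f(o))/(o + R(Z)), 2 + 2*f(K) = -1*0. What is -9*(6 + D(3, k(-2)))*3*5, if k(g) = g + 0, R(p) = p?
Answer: -1080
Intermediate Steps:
f(K) = -1 (f(K) = -1 + (-1*0)/2 = -1 + (½)*0 = -1 + 0 = -1)
k(g) = g
D(Z, o) = (-1 + Z)/(Z + o) (D(Z, o) = (Z - 1)/(o + Z) = (-1 + Z)/(Z + o))
-9*(6 + D(3, k(-2)))*3*5 = -9*(6 + (-1 + 3)/(3 - 2))*3*5 = -9*(6 + 2/1)*3*5 = -9*(6 + 1*2)*3*5 = -9*(6 + 2)*3*5 = -72*3*5 = -9*24*5 = -216*5 = -1080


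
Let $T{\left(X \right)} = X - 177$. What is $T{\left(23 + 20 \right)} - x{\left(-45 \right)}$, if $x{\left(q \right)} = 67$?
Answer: $-201$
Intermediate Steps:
$T{\left(X \right)} = -177 + X$
$T{\left(23 + 20 \right)} - x{\left(-45 \right)} = \left(-177 + \left(23 + 20\right)\right) - 67 = \left(-177 + 43\right) - 67 = -134 - 67 = -201$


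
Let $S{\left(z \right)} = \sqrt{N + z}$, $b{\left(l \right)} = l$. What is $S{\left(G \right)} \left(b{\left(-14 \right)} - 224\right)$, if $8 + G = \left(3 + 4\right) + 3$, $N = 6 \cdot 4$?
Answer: $- 238 \sqrt{26} \approx -1213.6$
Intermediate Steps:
$N = 24$
$G = 2$ ($G = -8 + \left(\left(3 + 4\right) + 3\right) = -8 + \left(7 + 3\right) = -8 + 10 = 2$)
$S{\left(z \right)} = \sqrt{24 + z}$
$S{\left(G \right)} \left(b{\left(-14 \right)} - 224\right) = \sqrt{24 + 2} \left(-14 - 224\right) = \sqrt{26} \left(-14 - 224\right) = \sqrt{26} \left(-238\right) = - 238 \sqrt{26}$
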